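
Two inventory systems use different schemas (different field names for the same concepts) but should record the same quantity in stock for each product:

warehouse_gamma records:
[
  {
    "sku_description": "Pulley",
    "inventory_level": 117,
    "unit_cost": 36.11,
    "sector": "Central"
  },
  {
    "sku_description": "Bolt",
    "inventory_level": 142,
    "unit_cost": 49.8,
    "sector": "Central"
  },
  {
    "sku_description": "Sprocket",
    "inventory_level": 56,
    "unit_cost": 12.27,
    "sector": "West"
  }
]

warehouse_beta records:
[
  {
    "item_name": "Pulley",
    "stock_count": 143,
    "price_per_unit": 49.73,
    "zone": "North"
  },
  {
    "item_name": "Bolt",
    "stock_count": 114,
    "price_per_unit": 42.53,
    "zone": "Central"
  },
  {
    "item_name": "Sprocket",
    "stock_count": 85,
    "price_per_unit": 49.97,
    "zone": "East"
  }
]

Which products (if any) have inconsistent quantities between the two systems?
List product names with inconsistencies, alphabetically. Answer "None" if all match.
Bolt, Pulley, Sprocket

Schema mappings:
- "sku_description" (warehouse_gamma) = "item_name" (warehouse_beta) = product name
- "inventory_level" (warehouse_gamma) = "stock_count" (warehouse_beta) = quantity

Comparison:
  Pulley: 117 vs 143 - MISMATCH
  Bolt: 142 vs 114 - MISMATCH
  Sprocket: 56 vs 85 - MISMATCH

Products with inconsistencies: Bolt, Pulley, Sprocket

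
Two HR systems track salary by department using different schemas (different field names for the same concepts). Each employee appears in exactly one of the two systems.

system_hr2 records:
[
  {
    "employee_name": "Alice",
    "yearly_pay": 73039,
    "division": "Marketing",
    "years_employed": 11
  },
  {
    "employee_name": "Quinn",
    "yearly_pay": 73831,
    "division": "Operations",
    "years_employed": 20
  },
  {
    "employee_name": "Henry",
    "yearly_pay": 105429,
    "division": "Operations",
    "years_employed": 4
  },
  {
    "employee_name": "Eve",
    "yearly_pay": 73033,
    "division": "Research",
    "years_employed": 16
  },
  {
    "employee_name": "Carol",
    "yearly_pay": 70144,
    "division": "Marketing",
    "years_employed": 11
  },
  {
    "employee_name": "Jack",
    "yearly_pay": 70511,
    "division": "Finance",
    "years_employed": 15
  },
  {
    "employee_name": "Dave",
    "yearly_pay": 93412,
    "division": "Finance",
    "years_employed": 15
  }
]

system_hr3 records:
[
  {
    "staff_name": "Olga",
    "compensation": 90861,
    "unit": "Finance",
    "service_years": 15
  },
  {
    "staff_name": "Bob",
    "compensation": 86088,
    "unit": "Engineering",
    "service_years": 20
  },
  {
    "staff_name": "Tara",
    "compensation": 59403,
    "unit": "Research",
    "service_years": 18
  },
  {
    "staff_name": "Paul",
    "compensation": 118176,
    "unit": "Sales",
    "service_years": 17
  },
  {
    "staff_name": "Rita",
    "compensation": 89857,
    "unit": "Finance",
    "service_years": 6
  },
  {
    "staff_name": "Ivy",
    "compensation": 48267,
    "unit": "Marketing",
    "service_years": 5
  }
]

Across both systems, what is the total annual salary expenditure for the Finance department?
344641

Schema mappings:
- "division" (system_hr2) = "unit" (system_hr3) = department
- "yearly_pay" (system_hr2) = "compensation" (system_hr3) = salary

Finance salaries from system_hr2: 163923
Finance salaries from system_hr3: 180718

Total: 163923 + 180718 = 344641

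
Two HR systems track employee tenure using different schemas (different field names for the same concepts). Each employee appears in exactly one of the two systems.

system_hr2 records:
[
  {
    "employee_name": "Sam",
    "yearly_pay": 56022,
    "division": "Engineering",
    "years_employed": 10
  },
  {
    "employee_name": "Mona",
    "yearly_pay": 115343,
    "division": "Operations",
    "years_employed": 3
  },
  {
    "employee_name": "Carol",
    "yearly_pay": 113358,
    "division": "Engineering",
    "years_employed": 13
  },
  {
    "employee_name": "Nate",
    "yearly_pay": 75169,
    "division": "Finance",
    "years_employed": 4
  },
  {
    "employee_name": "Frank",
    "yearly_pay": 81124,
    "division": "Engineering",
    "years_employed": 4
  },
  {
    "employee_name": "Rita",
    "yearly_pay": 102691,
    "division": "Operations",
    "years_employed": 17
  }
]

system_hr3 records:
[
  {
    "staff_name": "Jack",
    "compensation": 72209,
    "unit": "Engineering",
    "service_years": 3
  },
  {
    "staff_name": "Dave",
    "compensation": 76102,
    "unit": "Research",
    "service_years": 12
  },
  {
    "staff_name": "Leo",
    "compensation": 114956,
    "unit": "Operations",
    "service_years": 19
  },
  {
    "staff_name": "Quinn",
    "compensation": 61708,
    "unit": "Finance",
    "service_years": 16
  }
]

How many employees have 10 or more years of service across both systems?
6

Reconcile schemas: "years_employed" (system_hr2) = "service_years" (system_hr3) = years of service

From system_hr2: 3 employees with >= 10 years
From system_hr3: 3 employees with >= 10 years

Total: 3 + 3 = 6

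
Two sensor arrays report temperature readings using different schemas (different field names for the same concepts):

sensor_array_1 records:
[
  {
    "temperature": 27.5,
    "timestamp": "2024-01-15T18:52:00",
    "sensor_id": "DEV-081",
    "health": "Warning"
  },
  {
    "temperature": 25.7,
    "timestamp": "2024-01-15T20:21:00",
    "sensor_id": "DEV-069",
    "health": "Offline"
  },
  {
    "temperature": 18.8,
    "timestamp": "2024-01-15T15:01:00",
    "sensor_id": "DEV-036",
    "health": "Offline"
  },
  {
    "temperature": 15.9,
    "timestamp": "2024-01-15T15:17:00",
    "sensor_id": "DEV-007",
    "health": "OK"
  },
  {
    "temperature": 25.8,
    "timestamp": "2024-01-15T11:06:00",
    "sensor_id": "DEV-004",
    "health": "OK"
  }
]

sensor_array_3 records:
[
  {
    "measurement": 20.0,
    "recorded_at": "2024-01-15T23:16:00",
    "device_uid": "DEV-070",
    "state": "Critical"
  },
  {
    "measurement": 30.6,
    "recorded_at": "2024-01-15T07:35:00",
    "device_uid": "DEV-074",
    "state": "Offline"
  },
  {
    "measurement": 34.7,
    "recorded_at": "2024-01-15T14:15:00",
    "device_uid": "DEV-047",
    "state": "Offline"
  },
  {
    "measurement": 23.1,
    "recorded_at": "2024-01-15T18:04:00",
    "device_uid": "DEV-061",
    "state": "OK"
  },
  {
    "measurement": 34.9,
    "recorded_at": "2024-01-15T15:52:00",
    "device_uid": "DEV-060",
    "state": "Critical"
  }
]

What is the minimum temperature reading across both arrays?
15.9

Schema mapping: "temperature" (sensor_array_1) = "measurement" (sensor_array_3) = temperature reading

Minimum in sensor_array_1: 15.9
Minimum in sensor_array_3: 20.0

Overall minimum: min(15.9, 20.0) = 15.9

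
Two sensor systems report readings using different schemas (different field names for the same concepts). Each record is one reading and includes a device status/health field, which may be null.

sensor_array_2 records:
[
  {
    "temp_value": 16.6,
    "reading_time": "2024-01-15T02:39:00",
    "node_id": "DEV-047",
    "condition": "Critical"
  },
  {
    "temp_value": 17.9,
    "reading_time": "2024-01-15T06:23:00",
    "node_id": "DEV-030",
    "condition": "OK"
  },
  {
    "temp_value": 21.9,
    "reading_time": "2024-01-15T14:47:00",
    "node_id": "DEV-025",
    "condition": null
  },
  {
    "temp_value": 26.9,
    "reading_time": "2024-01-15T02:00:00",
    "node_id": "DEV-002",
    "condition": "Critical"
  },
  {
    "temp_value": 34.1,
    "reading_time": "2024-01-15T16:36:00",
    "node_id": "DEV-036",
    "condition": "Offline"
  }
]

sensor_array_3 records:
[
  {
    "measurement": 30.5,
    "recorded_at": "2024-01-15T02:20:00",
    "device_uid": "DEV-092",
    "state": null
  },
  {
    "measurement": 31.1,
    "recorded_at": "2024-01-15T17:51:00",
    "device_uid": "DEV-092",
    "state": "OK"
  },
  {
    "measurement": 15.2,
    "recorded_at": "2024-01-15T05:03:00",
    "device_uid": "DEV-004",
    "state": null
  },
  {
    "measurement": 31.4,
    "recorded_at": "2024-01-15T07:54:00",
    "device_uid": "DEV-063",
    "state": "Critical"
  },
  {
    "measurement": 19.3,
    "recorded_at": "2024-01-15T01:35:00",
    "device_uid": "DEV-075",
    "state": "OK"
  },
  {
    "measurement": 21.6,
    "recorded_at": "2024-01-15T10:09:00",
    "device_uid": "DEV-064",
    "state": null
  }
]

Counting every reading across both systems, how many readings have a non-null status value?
7

Schema mapping: "condition" (sensor_array_2) = "state" (sensor_array_3) = status

Non-null in sensor_array_2: 4
Non-null in sensor_array_3: 3

Total non-null: 4 + 3 = 7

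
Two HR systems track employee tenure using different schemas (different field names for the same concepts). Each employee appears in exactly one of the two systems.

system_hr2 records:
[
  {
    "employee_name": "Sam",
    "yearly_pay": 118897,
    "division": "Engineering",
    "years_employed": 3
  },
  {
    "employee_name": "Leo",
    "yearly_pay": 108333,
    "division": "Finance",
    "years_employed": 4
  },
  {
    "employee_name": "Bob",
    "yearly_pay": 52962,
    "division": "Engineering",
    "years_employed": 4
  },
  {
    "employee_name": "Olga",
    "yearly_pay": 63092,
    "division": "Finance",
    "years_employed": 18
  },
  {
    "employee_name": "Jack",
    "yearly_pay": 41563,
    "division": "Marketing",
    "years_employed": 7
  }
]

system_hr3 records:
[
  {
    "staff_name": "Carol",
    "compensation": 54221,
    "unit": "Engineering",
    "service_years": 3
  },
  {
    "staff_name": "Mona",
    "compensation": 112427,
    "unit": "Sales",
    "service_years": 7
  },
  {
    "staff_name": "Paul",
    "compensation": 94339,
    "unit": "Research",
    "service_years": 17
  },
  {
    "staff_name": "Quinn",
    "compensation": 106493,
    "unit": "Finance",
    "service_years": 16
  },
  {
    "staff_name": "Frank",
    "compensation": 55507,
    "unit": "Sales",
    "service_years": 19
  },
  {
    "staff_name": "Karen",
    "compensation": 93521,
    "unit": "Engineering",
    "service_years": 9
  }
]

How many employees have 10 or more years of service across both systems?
4

Reconcile schemas: "years_employed" (system_hr2) = "service_years" (system_hr3) = years of service

From system_hr2: 1 employees with >= 10 years
From system_hr3: 3 employees with >= 10 years

Total: 1 + 3 = 4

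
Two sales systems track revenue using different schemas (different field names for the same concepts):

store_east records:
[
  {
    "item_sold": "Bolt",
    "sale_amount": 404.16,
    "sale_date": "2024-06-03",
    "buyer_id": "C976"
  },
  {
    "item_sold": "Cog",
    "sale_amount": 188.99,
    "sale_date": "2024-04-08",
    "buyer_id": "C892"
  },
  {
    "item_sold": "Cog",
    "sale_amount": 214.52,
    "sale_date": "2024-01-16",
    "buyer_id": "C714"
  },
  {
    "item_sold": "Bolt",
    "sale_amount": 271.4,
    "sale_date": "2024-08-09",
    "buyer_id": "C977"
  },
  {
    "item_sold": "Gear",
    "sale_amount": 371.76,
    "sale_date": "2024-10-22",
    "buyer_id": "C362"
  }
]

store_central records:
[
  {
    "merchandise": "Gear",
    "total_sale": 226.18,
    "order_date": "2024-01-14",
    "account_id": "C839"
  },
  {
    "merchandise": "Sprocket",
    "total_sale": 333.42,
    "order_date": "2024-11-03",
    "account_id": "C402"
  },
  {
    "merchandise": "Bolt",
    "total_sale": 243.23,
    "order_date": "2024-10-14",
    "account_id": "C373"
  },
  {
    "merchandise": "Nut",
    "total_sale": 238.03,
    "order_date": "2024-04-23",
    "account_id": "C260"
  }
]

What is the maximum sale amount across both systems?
404.16

Reconcile: "sale_amount" (store_east) = "total_sale" (store_central) = sale amount

Maximum in store_east: 404.16
Maximum in store_central: 333.42

Overall maximum: max(404.16, 333.42) = 404.16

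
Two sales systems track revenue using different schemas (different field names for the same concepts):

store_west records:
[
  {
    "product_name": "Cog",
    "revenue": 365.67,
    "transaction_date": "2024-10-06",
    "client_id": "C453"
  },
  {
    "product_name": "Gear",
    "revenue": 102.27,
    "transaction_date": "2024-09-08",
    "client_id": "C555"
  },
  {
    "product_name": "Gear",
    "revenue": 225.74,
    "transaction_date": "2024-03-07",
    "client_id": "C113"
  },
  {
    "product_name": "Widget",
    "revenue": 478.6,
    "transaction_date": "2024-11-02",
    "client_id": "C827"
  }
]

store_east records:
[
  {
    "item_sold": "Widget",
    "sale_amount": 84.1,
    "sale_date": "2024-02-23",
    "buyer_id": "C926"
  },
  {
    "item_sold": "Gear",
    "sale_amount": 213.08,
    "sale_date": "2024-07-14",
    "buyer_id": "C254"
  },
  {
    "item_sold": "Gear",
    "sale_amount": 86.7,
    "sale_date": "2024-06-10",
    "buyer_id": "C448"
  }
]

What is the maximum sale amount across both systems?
478.6

Reconcile: "revenue" (store_west) = "sale_amount" (store_east) = sale amount

Maximum in store_west: 478.6
Maximum in store_east: 213.08

Overall maximum: max(478.6, 213.08) = 478.6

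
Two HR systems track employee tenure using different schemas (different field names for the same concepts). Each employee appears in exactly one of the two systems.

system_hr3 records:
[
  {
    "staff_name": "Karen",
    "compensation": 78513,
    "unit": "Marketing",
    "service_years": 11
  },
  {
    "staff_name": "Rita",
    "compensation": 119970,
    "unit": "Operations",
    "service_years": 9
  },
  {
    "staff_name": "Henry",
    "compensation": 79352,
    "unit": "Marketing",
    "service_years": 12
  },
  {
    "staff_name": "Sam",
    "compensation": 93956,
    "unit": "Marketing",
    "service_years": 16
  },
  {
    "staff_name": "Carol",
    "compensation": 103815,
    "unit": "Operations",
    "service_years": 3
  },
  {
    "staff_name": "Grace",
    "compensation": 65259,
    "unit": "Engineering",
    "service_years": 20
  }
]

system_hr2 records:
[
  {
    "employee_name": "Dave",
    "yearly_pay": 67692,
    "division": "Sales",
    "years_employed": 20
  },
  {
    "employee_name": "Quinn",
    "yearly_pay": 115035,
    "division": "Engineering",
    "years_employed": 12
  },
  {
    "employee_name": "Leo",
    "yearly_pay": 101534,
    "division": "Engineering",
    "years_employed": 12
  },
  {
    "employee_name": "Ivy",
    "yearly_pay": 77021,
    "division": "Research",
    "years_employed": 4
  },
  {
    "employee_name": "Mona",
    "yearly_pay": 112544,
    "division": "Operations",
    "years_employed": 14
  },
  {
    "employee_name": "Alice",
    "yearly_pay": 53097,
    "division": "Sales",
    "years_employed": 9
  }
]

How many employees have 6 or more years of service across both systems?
10

Reconcile schemas: "service_years" (system_hr3) = "years_employed" (system_hr2) = years of service

From system_hr3: 5 employees with >= 6 years
From system_hr2: 5 employees with >= 6 years

Total: 5 + 5 = 10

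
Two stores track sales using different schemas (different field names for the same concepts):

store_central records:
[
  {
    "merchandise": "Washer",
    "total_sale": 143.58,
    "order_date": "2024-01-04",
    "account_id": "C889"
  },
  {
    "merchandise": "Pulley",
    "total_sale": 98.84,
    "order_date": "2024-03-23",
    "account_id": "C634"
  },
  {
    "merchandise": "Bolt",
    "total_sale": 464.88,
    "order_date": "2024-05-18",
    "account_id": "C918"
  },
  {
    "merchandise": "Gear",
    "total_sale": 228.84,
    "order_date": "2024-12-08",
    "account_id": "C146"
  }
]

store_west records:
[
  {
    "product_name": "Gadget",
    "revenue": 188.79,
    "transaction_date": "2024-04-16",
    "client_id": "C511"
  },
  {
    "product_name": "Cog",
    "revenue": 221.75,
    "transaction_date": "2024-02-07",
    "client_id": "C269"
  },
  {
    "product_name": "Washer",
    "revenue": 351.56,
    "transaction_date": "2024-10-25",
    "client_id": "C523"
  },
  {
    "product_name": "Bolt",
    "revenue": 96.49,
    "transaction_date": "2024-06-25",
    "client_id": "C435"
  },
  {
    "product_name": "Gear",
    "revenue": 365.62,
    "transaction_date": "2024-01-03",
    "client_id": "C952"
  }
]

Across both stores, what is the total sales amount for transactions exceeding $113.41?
1965.02

Schema mapping: "total_sale" (store_central) = "revenue" (store_west) = sale amount

Sum of sales > $113.41 in store_central: 837.3
Sum of sales > $113.41 in store_west: 1127.72

Total: 837.3 + 1127.72 = 1965.02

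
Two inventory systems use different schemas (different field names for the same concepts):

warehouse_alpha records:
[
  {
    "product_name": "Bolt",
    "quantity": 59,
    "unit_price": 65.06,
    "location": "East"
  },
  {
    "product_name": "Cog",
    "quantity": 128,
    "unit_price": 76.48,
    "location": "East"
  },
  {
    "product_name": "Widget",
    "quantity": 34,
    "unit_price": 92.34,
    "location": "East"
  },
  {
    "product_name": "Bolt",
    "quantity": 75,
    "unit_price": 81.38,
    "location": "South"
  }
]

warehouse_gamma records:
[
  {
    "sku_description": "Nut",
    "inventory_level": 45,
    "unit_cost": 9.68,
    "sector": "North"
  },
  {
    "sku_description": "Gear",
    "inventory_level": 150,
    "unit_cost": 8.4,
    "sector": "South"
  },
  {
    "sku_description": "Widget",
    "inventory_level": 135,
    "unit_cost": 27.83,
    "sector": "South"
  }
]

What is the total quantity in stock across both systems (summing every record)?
626

To reconcile these schemas, identify the field holding the quantity in stock in each system:
1. In warehouse_alpha it is "quantity"
2. In warehouse_gamma it is "inventory_level"

From warehouse_alpha: 59 + 128 + 34 + 75 = 296
From warehouse_gamma: 45 + 150 + 135 = 330

Total: 296 + 330 = 626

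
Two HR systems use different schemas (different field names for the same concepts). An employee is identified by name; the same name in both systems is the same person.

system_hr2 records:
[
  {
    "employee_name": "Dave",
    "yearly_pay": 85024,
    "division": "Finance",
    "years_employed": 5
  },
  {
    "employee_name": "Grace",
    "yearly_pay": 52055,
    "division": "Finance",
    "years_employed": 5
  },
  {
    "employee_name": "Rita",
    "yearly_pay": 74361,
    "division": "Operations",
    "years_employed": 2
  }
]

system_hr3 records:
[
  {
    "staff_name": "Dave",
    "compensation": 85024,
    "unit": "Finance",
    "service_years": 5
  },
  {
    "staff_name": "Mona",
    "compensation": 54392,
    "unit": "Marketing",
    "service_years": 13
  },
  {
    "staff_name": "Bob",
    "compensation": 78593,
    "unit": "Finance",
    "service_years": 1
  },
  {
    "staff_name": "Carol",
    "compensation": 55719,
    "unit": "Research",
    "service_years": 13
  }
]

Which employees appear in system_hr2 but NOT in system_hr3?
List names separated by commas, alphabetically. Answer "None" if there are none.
Grace, Rita

Schema mapping: "employee_name" (system_hr2) = "staff_name" (system_hr3) = employee name

Names in system_hr2: ['Dave', 'Grace', 'Rita']
Names in system_hr3: ['Bob', 'Carol', 'Dave', 'Mona']

In system_hr2 but not system_hr3: ['Grace', 'Rita']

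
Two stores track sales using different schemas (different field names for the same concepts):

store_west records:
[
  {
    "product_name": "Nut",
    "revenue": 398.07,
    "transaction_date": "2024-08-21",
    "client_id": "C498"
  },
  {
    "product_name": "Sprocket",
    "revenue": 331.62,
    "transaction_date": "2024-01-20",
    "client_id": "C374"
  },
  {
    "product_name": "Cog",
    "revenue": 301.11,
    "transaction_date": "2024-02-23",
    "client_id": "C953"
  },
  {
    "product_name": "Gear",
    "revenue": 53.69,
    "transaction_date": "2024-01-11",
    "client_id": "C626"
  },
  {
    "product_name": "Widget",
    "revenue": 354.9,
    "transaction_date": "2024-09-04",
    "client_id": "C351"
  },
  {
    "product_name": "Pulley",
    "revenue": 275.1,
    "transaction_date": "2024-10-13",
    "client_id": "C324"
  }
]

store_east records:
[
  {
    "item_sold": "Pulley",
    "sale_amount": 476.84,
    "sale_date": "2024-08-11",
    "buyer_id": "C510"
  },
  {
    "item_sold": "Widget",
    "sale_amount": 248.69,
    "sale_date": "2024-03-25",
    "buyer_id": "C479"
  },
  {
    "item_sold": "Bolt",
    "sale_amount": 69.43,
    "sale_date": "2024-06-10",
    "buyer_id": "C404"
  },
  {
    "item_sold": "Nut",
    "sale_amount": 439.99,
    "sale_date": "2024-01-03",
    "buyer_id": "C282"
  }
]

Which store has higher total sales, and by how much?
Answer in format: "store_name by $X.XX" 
store_west by $479.54

Schema mapping: "revenue" (store_west) = "sale_amount" (store_east) = sale amount

Total for store_west: 1714.49
Total for store_east: 1234.95

Difference: |1714.49 - 1234.95| = 479.54
store_west has higher sales by $479.54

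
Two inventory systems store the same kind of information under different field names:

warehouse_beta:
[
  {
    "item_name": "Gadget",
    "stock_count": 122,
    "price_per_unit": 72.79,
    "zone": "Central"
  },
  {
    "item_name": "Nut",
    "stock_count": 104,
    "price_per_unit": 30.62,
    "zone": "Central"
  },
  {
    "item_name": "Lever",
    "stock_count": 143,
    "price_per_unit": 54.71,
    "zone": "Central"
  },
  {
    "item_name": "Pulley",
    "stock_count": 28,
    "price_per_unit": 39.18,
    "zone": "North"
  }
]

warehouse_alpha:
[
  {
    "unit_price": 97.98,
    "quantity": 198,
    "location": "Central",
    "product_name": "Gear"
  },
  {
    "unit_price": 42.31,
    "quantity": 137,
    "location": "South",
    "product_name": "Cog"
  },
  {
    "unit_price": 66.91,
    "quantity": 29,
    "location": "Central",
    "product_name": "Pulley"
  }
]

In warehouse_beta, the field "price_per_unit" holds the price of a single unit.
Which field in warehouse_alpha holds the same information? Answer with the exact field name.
unit_price

In warehouse_beta, "price_per_unit" holds the price of a single unit.
The fields in warehouse_alpha are: "unit_price", "quantity", "location", "product_name".
"unit_price" is the match: the name refers to the same concept and its values are decimal currency amounts (e.g. 97.98, 42.31).
The other fields ("quantity", "location", "product_name") hold different kinds of data.

So "price_per_unit" in warehouse_beta corresponds to "unit_price" in warehouse_alpha.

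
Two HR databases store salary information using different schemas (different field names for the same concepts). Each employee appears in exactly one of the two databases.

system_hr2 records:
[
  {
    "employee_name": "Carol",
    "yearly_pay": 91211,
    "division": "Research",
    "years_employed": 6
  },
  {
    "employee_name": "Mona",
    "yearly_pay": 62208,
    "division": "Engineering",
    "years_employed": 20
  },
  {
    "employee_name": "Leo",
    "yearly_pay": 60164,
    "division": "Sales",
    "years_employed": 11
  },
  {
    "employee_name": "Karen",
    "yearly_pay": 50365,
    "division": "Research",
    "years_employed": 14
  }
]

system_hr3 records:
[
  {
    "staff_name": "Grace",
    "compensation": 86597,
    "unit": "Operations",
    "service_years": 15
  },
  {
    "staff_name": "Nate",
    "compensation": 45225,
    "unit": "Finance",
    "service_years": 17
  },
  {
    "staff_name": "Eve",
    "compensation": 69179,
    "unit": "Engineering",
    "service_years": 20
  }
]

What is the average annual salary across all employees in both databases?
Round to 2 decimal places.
66421.29

Schema mapping: "yearly_pay" (system_hr2) = "compensation" (system_hr3) = annual salary

All salaries: [91211, 62208, 60164, 50365, 86597, 45225, 69179]
Sum: 464949
Count: 7
Average: 464949 / 7 = 66421.29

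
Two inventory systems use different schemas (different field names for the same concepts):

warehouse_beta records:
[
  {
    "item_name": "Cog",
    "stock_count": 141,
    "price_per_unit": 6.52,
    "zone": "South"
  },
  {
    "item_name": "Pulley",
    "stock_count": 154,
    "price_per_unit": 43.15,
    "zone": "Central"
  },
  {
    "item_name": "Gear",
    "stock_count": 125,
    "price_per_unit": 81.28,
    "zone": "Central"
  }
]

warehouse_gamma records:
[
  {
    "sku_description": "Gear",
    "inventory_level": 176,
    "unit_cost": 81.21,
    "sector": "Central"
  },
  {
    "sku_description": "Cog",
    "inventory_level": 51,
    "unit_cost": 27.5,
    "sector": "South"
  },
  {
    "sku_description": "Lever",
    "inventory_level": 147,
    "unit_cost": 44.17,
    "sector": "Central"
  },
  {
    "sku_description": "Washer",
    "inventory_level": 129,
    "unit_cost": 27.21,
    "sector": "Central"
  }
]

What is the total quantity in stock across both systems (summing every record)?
923

To reconcile these schemas, identify the field holding the quantity in stock in each system:
1. In warehouse_beta it is "stock_count"
2. In warehouse_gamma it is "inventory_level"

From warehouse_beta: 141 + 154 + 125 = 420
From warehouse_gamma: 176 + 51 + 147 + 129 = 503

Total: 420 + 503 = 923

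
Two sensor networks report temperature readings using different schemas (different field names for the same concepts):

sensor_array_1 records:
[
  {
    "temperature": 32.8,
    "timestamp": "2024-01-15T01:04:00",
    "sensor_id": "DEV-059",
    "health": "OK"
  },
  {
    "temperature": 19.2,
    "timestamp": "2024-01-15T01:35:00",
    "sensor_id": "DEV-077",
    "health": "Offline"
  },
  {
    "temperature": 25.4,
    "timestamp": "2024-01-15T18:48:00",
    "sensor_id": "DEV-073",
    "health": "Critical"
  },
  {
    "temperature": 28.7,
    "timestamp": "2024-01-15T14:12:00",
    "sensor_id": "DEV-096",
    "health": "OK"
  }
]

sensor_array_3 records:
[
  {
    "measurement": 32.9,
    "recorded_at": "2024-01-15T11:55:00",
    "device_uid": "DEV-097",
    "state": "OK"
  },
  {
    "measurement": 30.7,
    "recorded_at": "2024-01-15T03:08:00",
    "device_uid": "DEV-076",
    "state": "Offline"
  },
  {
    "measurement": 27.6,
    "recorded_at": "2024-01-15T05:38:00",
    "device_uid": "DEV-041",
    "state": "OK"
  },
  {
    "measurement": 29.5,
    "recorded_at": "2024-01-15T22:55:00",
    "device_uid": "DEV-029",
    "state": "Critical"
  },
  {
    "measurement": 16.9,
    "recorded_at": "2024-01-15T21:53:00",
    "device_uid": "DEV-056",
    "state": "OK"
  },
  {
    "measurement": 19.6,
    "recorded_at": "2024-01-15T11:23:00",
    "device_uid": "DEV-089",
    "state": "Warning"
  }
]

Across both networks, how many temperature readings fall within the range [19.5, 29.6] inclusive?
5

Schema mapping: "temperature" (sensor_array_1) = "measurement" (sensor_array_3) = temperature

Readings in [19.5, 29.6] from sensor_array_1: 2
Readings in [19.5, 29.6] from sensor_array_3: 3

Total count: 2 + 3 = 5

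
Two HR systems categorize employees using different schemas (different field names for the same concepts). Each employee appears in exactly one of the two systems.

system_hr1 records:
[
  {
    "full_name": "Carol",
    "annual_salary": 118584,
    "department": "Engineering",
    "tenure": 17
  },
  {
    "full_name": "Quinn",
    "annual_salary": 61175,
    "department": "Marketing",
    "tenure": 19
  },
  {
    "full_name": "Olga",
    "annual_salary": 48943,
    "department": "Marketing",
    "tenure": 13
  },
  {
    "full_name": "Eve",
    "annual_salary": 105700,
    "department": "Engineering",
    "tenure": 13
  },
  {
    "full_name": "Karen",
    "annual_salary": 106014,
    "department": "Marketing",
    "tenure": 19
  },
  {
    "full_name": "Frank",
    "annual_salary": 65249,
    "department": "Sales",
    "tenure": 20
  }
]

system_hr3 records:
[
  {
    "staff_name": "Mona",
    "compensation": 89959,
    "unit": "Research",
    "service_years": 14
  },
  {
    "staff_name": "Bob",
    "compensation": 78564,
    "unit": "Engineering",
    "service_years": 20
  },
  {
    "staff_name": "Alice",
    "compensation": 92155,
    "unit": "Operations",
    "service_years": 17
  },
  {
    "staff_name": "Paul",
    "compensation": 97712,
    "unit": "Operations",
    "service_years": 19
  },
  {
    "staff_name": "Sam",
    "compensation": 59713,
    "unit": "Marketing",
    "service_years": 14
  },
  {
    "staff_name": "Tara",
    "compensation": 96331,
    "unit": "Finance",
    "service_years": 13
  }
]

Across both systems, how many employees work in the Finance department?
1

Schema mapping: "department" (system_hr1) = "unit" (system_hr3) = department

Finance employees in system_hr1: 0
Finance employees in system_hr3: 1

Total in Finance: 0 + 1 = 1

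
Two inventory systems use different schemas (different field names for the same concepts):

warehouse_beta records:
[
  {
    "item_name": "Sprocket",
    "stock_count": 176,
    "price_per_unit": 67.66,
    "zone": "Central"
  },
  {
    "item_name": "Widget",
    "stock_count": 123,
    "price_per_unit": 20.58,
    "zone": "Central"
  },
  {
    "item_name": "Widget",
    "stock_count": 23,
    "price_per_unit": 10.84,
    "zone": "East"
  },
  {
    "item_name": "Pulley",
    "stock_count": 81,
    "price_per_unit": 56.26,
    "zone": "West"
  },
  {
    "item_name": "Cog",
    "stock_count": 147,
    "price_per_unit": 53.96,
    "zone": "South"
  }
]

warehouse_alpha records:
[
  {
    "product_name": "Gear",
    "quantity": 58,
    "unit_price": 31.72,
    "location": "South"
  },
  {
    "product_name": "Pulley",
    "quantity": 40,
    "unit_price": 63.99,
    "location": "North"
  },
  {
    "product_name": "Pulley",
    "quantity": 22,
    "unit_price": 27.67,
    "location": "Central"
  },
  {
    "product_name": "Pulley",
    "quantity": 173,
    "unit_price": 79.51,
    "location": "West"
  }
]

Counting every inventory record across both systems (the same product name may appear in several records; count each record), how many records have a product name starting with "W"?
2

Schema mapping: "item_name" (warehouse_beta) = "product_name" (warehouse_alpha) = product name

Records with product name starting with "W" in warehouse_beta: 2
Records with product name starting with "W" in warehouse_alpha: 0

Total: 2 + 0 = 2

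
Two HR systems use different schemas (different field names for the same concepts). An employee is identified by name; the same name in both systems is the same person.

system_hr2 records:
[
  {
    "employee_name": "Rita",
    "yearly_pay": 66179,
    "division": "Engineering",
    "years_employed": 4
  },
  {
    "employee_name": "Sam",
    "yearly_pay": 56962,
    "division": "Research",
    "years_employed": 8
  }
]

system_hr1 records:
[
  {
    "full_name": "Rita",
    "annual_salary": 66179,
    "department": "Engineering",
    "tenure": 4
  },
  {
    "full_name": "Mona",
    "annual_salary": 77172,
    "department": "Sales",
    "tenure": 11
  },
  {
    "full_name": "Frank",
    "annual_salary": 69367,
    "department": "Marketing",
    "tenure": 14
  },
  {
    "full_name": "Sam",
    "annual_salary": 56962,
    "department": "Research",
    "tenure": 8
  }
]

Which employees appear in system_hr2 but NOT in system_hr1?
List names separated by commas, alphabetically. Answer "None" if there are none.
None

Schema mapping: "employee_name" (system_hr2) = "full_name" (system_hr1) = employee name

Names in system_hr2: ['Rita', 'Sam']
Names in system_hr1: ['Frank', 'Mona', 'Rita', 'Sam']

In system_hr2 but not system_hr1: None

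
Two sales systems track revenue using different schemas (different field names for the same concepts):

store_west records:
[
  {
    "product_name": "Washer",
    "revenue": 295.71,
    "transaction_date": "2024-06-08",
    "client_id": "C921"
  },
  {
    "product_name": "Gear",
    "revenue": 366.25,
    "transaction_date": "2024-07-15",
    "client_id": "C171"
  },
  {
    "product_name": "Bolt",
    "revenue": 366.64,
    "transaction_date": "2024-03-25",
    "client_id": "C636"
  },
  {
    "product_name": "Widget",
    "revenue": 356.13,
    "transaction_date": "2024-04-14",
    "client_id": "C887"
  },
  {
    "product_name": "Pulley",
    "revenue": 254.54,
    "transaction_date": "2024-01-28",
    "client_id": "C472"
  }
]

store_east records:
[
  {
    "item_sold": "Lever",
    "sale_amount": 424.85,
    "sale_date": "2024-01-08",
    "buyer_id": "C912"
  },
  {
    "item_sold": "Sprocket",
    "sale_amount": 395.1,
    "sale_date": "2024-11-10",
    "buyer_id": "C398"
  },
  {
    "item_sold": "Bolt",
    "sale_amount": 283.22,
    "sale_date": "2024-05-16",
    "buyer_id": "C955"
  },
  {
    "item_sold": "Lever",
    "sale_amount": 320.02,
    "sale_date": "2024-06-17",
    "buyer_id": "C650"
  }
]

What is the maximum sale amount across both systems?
424.85

Reconcile: "revenue" (store_west) = "sale_amount" (store_east) = sale amount

Maximum in store_west: 366.64
Maximum in store_east: 424.85

Overall maximum: max(366.64, 424.85) = 424.85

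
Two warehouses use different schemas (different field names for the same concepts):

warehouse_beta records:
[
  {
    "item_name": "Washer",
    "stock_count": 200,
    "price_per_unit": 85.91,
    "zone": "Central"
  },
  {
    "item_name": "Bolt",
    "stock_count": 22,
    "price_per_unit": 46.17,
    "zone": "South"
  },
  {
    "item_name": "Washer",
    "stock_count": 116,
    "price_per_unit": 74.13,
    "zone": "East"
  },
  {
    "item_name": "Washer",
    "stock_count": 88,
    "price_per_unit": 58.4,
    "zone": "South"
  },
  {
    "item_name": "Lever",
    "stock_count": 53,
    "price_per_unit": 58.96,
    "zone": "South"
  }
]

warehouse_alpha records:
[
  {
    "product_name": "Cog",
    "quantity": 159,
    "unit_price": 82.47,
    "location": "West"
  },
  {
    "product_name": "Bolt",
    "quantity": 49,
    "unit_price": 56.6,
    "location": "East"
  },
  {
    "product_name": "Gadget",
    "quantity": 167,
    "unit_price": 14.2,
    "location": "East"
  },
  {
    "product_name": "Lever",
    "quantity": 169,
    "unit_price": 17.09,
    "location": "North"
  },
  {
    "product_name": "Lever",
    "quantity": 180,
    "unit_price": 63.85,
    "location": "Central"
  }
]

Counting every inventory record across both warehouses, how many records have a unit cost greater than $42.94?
8

Schema mapping: "price_per_unit" (warehouse_beta) = "unit_price" (warehouse_alpha) = unit cost

Records > $42.94 in warehouse_beta: 5
Records > $42.94 in warehouse_alpha: 3

Total count: 5 + 3 = 8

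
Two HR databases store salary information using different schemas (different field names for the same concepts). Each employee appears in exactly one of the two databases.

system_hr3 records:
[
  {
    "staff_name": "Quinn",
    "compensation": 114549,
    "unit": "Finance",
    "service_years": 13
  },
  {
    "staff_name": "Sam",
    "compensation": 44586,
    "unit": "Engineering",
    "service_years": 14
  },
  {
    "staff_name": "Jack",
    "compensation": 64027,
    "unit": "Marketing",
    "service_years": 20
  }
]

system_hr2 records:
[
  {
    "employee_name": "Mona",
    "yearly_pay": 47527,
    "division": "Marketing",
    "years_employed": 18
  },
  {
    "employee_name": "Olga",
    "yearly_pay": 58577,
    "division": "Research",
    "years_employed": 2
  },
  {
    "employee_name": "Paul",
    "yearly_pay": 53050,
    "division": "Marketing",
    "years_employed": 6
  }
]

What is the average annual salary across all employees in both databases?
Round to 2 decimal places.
63719.33

Schema mapping: "compensation" (system_hr3) = "yearly_pay" (system_hr2) = annual salary

All salaries: [114549, 44586, 64027, 47527, 58577, 53050]
Sum: 382316
Count: 6
Average: 382316 / 6 = 63719.33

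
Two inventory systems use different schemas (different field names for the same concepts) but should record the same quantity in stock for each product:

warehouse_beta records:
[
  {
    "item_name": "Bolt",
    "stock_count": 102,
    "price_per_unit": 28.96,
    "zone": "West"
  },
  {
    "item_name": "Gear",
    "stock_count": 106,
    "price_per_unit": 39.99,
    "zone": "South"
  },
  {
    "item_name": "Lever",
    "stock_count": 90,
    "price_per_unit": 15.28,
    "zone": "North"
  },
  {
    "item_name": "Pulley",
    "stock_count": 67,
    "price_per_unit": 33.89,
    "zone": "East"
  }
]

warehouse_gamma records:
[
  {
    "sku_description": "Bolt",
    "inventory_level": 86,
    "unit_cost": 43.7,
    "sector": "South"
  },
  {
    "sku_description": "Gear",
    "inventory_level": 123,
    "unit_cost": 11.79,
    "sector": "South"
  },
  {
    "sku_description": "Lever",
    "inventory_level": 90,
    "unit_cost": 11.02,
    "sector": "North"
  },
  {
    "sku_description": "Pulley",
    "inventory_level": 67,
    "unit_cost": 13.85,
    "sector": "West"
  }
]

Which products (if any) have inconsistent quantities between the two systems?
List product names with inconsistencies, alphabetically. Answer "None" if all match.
Bolt, Gear

Schema mappings:
- "item_name" (warehouse_beta) = "sku_description" (warehouse_gamma) = product name
- "stock_count" (warehouse_beta) = "inventory_level" (warehouse_gamma) = quantity

Comparison:
  Bolt: 102 vs 86 - MISMATCH
  Gear: 106 vs 123 - MISMATCH
  Lever: 90 vs 90 - MATCH
  Pulley: 67 vs 67 - MATCH

Products with inconsistencies: Bolt, Gear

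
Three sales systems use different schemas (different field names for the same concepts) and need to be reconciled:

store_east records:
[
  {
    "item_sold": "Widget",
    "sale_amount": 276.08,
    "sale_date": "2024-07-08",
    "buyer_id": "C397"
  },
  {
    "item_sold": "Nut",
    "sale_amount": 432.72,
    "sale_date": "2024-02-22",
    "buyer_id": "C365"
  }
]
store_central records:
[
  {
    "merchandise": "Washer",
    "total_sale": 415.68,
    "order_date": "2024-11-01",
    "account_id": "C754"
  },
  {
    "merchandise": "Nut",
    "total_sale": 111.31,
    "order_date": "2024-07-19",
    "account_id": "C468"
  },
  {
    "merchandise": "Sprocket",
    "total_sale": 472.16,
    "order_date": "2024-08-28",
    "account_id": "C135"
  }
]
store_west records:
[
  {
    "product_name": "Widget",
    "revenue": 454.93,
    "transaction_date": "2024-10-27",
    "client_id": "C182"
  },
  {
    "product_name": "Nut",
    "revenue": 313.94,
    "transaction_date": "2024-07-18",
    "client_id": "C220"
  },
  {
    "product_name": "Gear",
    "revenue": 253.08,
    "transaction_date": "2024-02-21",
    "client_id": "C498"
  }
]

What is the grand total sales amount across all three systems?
2729.9

Schema reconciliation - all amount fields map to sale amount:

store_east (sale_amount): 708.8
store_central (total_sale): 999.15
store_west (revenue): 1021.95

Grand total: 2729.9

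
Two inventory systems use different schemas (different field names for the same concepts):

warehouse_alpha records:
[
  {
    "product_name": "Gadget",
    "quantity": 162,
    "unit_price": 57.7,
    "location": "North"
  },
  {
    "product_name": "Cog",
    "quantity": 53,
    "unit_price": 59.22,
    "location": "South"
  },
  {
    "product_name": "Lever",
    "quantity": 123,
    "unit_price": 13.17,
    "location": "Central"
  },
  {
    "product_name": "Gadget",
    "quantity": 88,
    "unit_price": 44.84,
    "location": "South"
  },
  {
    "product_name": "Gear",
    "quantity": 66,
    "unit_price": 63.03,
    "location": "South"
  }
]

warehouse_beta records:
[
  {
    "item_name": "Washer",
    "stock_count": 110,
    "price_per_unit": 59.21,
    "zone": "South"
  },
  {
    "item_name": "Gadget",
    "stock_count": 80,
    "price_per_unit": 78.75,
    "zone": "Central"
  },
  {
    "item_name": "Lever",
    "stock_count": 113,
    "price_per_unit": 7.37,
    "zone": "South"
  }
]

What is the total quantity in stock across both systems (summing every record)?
795

To reconcile these schemas, identify the field holding the quantity in stock in each system:
1. In warehouse_alpha it is "quantity"
2. In warehouse_beta it is "stock_count"

From warehouse_alpha: 162 + 53 + 123 + 88 + 66 = 492
From warehouse_beta: 110 + 80 + 113 = 303

Total: 492 + 303 = 795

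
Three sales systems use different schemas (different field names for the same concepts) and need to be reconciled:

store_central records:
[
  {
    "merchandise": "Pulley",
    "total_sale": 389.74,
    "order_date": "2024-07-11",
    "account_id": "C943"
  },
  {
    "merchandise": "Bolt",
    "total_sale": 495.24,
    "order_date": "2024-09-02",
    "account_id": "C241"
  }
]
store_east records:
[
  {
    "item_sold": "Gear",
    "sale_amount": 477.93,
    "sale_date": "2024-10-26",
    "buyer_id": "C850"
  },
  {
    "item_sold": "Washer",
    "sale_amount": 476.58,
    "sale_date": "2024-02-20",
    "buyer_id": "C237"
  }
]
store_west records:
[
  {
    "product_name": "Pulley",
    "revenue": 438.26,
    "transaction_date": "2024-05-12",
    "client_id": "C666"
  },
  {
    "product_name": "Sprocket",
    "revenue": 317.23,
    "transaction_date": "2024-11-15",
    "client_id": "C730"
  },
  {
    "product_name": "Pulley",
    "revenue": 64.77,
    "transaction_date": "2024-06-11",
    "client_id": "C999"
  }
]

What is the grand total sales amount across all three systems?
2659.75

Schema reconciliation - all amount fields map to sale amount:

store_central (total_sale): 884.98
store_east (sale_amount): 954.51
store_west (revenue): 820.26

Grand total: 2659.75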